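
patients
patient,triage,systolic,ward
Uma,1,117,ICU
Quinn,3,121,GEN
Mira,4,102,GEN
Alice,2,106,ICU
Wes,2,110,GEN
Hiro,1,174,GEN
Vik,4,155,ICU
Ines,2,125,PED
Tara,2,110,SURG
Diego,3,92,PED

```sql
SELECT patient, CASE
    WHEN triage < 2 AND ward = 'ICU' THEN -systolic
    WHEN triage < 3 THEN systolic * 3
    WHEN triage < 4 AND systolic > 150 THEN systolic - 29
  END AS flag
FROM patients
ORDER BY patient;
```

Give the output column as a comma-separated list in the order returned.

318, NULL, 522, 375, NULL, NULL, 330, -117, NULL, 330

patient=Alice: triage < 3 → 318
patient=Diego: (no match → NULL) → NULL
patient=Hiro: triage < 3 → 522
patient=Ines: triage < 3 → 375
patient=Mira: (no match → NULL) → NULL
patient=Quinn: (no match → NULL) → NULL
patient=Tara: triage < 3 → 330
patient=Uma: triage < 2 AND ward = 'ICU' → -117
patient=Vik: (no match → NULL) → NULL
patient=Wes: triage < 3 → 330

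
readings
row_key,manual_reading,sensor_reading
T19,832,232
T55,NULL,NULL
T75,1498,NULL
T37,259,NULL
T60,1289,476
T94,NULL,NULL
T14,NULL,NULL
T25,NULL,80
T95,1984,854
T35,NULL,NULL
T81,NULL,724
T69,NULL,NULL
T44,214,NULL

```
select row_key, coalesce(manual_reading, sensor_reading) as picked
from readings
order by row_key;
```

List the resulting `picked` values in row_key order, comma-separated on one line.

NULL, 832, 80, NULL, 259, 214, NULL, 1289, NULL, 1498, 724, NULL, 1984

row_key=T14: manual_reading=NULL, sensor_reading=NULL (all NULL) → NULL
row_key=T19: manual_reading=832 → 832
row_key=T25: manual_reading=NULL, sensor_reading=80 → 80
row_key=T35: manual_reading=NULL, sensor_reading=NULL (all NULL) → NULL
row_key=T37: manual_reading=259 → 259
row_key=T44: manual_reading=214 → 214
row_key=T55: manual_reading=NULL, sensor_reading=NULL (all NULL) → NULL
row_key=T60: manual_reading=1289 → 1289
row_key=T69: manual_reading=NULL, sensor_reading=NULL (all NULL) → NULL
row_key=T75: manual_reading=1498 → 1498
row_key=T81: manual_reading=NULL, sensor_reading=724 → 724
row_key=T94: manual_reading=NULL, sensor_reading=NULL (all NULL) → NULL
row_key=T95: manual_reading=1984 → 1984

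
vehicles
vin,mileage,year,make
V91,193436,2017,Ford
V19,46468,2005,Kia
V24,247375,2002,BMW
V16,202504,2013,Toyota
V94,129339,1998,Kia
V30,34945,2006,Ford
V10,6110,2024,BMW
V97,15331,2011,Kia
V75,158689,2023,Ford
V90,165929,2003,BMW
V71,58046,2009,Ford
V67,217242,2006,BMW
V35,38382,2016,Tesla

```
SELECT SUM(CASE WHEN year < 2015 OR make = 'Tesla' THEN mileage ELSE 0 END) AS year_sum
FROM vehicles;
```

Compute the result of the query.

vin=V91: ✗
vin=V19: ✓ → 46468
vin=V24: ✓ → 247375
vin=V16: ✓ → 202504
vin=V94: ✓ → 129339
vin=V30: ✓ → 34945
vin=V10: ✗
vin=V97: ✓ → 15331
vin=V75: ✗
vin=V90: ✓ → 165929
vin=V71: ✓ → 58046
vin=V67: ✓ → 217242
vin=V35: ✓ → 38382
year_sum = 46468 + 247375 + 202504 + 129339 + 34945 + 15331 + 165929 + 58046 + 217242 + 38382 = 1155561

1155561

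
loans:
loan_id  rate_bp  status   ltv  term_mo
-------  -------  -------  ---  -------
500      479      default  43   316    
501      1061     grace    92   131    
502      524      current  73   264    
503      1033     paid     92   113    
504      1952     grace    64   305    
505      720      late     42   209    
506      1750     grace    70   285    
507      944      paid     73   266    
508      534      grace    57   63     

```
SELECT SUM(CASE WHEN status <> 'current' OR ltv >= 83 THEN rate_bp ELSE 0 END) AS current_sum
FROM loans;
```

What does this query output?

loan_id=500: ✓ → 479
loan_id=501: ✓ → 1061
loan_id=502: ✗
loan_id=503: ✓ → 1033
loan_id=504: ✓ → 1952
loan_id=505: ✓ → 720
loan_id=506: ✓ → 1750
loan_id=507: ✓ → 944
loan_id=508: ✓ → 534
current_sum = 479 + 1061 + 1033 + 1952 + 720 + 1750 + 944 + 534 = 8473

8473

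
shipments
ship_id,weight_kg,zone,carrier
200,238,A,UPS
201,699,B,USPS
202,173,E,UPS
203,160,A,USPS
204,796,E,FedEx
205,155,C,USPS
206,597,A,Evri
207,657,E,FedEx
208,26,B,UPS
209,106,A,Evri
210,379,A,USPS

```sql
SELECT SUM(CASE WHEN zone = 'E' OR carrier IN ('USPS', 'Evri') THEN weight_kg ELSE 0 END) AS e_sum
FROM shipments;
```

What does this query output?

3722

ship_id=200: ✗
ship_id=201: ✓ → 699
ship_id=202: ✓ → 173
ship_id=203: ✓ → 160
ship_id=204: ✓ → 796
ship_id=205: ✓ → 155
ship_id=206: ✓ → 597
ship_id=207: ✓ → 657
ship_id=208: ✗
ship_id=209: ✓ → 106
ship_id=210: ✓ → 379
e_sum = 699 + 173 + 160 + 796 + 155 + 597 + 657 + 106 + 379 = 3722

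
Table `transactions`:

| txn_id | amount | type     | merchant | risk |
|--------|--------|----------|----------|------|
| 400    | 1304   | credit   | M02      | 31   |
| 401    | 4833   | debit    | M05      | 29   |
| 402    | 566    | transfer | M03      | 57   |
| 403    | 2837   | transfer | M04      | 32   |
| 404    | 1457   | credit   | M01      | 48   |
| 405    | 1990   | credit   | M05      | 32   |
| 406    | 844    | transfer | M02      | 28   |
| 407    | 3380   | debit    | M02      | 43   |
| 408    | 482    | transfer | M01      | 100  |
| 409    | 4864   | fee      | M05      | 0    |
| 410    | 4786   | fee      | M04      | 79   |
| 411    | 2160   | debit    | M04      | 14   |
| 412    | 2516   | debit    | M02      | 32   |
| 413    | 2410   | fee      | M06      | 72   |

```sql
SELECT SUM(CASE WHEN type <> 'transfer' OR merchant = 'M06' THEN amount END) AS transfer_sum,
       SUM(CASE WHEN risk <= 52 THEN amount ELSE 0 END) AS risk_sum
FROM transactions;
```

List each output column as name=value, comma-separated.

[transfer_sum: type <> 'transfer' OR merchant = 'M06']
txn_id=400: ✓ → 1304
txn_id=401: ✓ → 4833
txn_id=402: ✗
txn_id=403: ✗
txn_id=404: ✓ → 1457
txn_id=405: ✓ → 1990
txn_id=406: ✗
txn_id=407: ✓ → 3380
txn_id=408: ✗
txn_id=409: ✓ → 4864
txn_id=410: ✓ → 4786
txn_id=411: ✓ → 2160
txn_id=412: ✓ → 2516
txn_id=413: ✓ → 2410
transfer_sum = 1304 + 4833 + 1457 + 1990 + 3380 + 4864 + 4786 + 2160 + 2516 + 2410 = 29700
—
[risk_sum: risk <= 52]
txn_id=400: ✓ → 1304
txn_id=401: ✓ → 4833
txn_id=402: ✗
txn_id=403: ✓ → 2837
txn_id=404: ✓ → 1457
txn_id=405: ✓ → 1990
txn_id=406: ✓ → 844
txn_id=407: ✓ → 3380
txn_id=408: ✗
txn_id=409: ✓ → 4864
txn_id=410: ✗
txn_id=411: ✓ → 2160
txn_id=412: ✓ → 2516
txn_id=413: ✗
risk_sum = 1304 + 4833 + 2837 + 1457 + 1990 + 844 + 3380 + 4864 + 2160 + 2516 = 26185

transfer_sum=29700, risk_sum=26185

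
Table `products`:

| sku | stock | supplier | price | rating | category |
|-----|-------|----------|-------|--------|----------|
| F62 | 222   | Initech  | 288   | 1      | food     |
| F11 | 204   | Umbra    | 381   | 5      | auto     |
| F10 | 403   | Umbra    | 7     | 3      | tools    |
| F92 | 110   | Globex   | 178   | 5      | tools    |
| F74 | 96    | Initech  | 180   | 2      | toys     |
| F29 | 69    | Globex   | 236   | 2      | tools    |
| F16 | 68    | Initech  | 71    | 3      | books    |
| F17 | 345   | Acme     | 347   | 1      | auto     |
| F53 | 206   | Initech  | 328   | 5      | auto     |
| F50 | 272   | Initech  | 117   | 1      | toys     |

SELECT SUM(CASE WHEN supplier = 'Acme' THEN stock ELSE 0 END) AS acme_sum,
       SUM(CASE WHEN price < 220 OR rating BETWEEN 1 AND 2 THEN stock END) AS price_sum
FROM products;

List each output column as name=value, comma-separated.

[acme_sum: supplier = 'Acme']
sku=F62: ✗
sku=F11: ✗
sku=F10: ✗
sku=F92: ✗
sku=F74: ✗
sku=F29: ✗
sku=F16: ✗
sku=F17: ✓ → 345
sku=F53: ✗
sku=F50: ✗
acme_sum = 345
—
[price_sum: price < 220 OR rating BETWEEN 1 AND 2]
sku=F62: ✓ → 222
sku=F11: ✗
sku=F10: ✓ → 403
sku=F92: ✓ → 110
sku=F74: ✓ → 96
sku=F29: ✓ → 69
sku=F16: ✓ → 68
sku=F17: ✓ → 345
sku=F53: ✗
sku=F50: ✓ → 272
price_sum = 222 + 403 + 110 + 96 + 69 + 68 + 345 + 272 = 1585

acme_sum=345, price_sum=1585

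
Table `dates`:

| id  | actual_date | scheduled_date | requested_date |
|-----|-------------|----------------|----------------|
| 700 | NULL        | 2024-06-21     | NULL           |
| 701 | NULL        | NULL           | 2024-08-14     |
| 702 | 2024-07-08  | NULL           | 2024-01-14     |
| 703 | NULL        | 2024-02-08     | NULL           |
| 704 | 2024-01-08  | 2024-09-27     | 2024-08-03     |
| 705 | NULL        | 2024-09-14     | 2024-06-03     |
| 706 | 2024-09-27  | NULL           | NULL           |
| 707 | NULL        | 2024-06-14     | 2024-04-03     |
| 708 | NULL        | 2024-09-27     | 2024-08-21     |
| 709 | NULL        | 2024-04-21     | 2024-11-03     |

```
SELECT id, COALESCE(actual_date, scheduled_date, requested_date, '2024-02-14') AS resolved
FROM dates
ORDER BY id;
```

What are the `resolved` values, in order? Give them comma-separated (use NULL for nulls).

id=700: actual_date=NULL, scheduled_date=2024-06-21 → 2024-06-21
id=701: actual_date=NULL, scheduled_date=NULL, requested_date=2024-08-14 → 2024-08-14
id=702: actual_date=2024-07-08 → 2024-07-08
id=703: actual_date=NULL, scheduled_date=2024-02-08 → 2024-02-08
id=704: actual_date=2024-01-08 → 2024-01-08
id=705: actual_date=NULL, scheduled_date=2024-09-14 → 2024-09-14
id=706: actual_date=2024-09-27 → 2024-09-27
id=707: actual_date=NULL, scheduled_date=2024-06-14 → 2024-06-14
id=708: actual_date=NULL, scheduled_date=2024-09-27 → 2024-09-27
id=709: actual_date=NULL, scheduled_date=2024-04-21 → 2024-04-21

2024-06-21, 2024-08-14, 2024-07-08, 2024-02-08, 2024-01-08, 2024-09-14, 2024-09-27, 2024-06-14, 2024-09-27, 2024-04-21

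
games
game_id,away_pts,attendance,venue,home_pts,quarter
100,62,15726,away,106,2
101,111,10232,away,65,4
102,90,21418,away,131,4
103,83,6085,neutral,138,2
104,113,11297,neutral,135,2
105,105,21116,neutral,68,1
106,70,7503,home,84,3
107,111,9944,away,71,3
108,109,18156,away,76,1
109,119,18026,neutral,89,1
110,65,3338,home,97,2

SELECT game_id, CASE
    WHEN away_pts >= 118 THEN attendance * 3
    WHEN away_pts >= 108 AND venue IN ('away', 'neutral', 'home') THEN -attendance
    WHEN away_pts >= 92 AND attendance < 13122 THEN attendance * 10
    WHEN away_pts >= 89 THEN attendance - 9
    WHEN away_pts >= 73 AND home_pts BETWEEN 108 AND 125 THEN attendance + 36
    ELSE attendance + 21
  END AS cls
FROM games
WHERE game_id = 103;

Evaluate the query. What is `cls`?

game_id = 103: away_pts=83, attendance=6085, venue=neutral, home_pts=138, quarter=2.
away_pts >= 118 → false
away_pts >= 108 AND venue IN ('away', 'neutral', 'home') → false
away_pts >= 92 AND attendance < 13122 → false
away_pts >= 89 → false
away_pts >= 73 AND home_pts BETWEEN 108 AND 125 → false
No prior WHEN matched → ELSE → 6106

6106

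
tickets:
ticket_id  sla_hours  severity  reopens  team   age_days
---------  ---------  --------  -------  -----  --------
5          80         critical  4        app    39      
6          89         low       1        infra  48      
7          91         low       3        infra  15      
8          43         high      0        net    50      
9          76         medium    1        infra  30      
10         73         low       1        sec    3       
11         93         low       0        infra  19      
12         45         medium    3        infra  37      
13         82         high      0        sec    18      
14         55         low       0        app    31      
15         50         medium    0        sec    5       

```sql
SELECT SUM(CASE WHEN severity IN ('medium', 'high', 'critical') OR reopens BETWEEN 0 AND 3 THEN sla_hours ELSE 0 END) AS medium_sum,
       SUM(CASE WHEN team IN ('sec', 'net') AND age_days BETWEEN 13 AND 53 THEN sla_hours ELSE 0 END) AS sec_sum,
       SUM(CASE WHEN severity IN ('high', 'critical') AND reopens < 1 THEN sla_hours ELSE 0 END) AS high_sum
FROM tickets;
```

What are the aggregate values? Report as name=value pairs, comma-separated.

medium_sum=777, sec_sum=125, high_sum=125

[medium_sum: severity IN ('medium', 'high', 'critical') OR reopens BETWEEN 0 AND 3]
ticket_id=5: ✓ → 80
ticket_id=6: ✓ → 89
ticket_id=7: ✓ → 91
ticket_id=8: ✓ → 43
ticket_id=9: ✓ → 76
ticket_id=10: ✓ → 73
ticket_id=11: ✓ → 93
ticket_id=12: ✓ → 45
ticket_id=13: ✓ → 82
ticket_id=14: ✓ → 55
ticket_id=15: ✓ → 50
medium_sum = 80 + 89 + 91 + 43 + 76 + 73 + 93 + 45 + 82 + 55 + 50 = 777
—
[sec_sum: team IN ('sec', 'net') AND age_days BETWEEN 13 AND 53]
ticket_id=5: ✗
ticket_id=6: ✗
ticket_id=7: ✗
ticket_id=8: ✓ → 43
ticket_id=9: ✗
ticket_id=10: ✗
ticket_id=11: ✗
ticket_id=12: ✗
ticket_id=13: ✓ → 82
ticket_id=14: ✗
ticket_id=15: ✗
sec_sum = 43 + 82 = 125
—
[high_sum: severity IN ('high', 'critical') AND reopens < 1]
ticket_id=5: ✗
ticket_id=6: ✗
ticket_id=7: ✗
ticket_id=8: ✓ → 43
ticket_id=9: ✗
ticket_id=10: ✗
ticket_id=11: ✗
ticket_id=12: ✗
ticket_id=13: ✓ → 82
ticket_id=14: ✗
ticket_id=15: ✗
high_sum = 43 + 82 = 125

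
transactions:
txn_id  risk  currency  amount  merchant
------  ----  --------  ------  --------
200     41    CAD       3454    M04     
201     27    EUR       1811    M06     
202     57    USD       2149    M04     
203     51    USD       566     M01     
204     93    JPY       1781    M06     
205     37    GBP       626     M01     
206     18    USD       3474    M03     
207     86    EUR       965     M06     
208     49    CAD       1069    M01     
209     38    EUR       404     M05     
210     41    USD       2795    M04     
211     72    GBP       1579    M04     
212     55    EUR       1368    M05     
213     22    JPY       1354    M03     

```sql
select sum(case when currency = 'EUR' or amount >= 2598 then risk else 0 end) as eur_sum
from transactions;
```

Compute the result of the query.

txn_id=200: ✓ → 41
txn_id=201: ✓ → 27
txn_id=202: ✗
txn_id=203: ✗
txn_id=204: ✗
txn_id=205: ✗
txn_id=206: ✓ → 18
txn_id=207: ✓ → 86
txn_id=208: ✗
txn_id=209: ✓ → 38
txn_id=210: ✓ → 41
txn_id=211: ✗
txn_id=212: ✓ → 55
txn_id=213: ✗
eur_sum = 41 + 27 + 18 + 86 + 38 + 41 + 55 = 306

306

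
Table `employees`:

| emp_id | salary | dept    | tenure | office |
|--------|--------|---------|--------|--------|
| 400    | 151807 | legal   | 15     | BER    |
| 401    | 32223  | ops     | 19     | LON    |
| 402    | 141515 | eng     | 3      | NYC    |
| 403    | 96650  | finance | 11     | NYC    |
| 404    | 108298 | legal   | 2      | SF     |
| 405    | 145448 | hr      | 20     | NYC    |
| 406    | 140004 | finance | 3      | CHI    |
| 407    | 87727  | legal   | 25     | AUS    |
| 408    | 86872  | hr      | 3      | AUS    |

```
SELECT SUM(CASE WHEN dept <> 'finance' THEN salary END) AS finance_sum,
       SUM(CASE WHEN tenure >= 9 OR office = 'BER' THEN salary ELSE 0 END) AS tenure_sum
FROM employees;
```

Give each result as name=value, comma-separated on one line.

[finance_sum: dept <> 'finance']
emp_id=400: ✓ → 151807
emp_id=401: ✓ → 32223
emp_id=402: ✓ → 141515
emp_id=403: ✗
emp_id=404: ✓ → 108298
emp_id=405: ✓ → 145448
emp_id=406: ✗
emp_id=407: ✓ → 87727
emp_id=408: ✓ → 86872
finance_sum = 151807 + 32223 + 141515 + 108298 + 145448 + 87727 + 86872 = 753890
—
[tenure_sum: tenure >= 9 OR office = 'BER']
emp_id=400: ✓ → 151807
emp_id=401: ✓ → 32223
emp_id=402: ✗
emp_id=403: ✓ → 96650
emp_id=404: ✗
emp_id=405: ✓ → 145448
emp_id=406: ✗
emp_id=407: ✓ → 87727
emp_id=408: ✗
tenure_sum = 151807 + 32223 + 96650 + 145448 + 87727 = 513855

finance_sum=753890, tenure_sum=513855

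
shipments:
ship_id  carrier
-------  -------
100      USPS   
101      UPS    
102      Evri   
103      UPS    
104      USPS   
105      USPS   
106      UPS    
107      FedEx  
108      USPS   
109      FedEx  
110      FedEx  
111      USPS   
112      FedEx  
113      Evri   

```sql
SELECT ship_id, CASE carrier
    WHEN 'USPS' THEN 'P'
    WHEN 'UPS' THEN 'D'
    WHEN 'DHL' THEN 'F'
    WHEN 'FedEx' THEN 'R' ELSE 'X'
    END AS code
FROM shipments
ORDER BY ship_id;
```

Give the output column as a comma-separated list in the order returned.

P, D, X, D, P, P, D, R, P, R, R, P, R, X

ship_id=100: carrier='USPS' → P
ship_id=101: carrier='UPS' → D
ship_id=102: ELSE → X
ship_id=103: carrier='UPS' → D
ship_id=104: carrier='USPS' → P
ship_id=105: carrier='USPS' → P
ship_id=106: carrier='UPS' → D
ship_id=107: carrier='FedEx' → R
ship_id=108: carrier='USPS' → P
ship_id=109: carrier='FedEx' → R
ship_id=110: carrier='FedEx' → R
ship_id=111: carrier='USPS' → P
ship_id=112: carrier='FedEx' → R
ship_id=113: ELSE → X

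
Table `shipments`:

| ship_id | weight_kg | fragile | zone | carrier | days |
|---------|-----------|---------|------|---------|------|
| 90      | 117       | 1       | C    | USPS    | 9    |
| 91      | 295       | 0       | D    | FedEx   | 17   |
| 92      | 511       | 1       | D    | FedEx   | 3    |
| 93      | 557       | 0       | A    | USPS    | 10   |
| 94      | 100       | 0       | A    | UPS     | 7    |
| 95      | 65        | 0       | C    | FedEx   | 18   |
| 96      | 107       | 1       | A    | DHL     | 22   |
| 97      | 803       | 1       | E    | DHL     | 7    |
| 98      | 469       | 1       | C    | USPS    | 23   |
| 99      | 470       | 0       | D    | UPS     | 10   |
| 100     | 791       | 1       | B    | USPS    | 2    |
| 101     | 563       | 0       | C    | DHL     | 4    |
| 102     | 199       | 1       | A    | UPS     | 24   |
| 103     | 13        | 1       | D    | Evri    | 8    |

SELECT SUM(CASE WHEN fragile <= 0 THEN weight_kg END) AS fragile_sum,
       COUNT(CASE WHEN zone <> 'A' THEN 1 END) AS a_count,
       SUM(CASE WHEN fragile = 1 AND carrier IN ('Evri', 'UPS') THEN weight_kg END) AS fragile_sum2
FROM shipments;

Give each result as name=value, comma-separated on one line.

fragile_sum=2050, a_count=10, fragile_sum2=212

[fragile_sum: fragile <= 0]
ship_id=90: ✗
ship_id=91: ✓ → 295
ship_id=92: ✗
ship_id=93: ✓ → 557
ship_id=94: ✓ → 100
ship_id=95: ✓ → 65
ship_id=96: ✗
ship_id=97: ✗
ship_id=98: ✗
ship_id=99: ✓ → 470
ship_id=100: ✗
ship_id=101: ✓ → 563
ship_id=102: ✗
ship_id=103: ✗
fragile_sum = 295 + 557 + 100 + 65 + 470 + 563 = 2050
—
[a_count: zone <> 'A']
ship_id=90: ✓ → 1
ship_id=91: ✓ → 1
ship_id=92: ✓ → 1
ship_id=93: ✗
ship_id=94: ✗
ship_id=95: ✓ → 1
ship_id=96: ✗
ship_id=97: ✓ → 1
ship_id=98: ✓ → 1
ship_id=99: ✓ → 1
ship_id=100: ✓ → 1
ship_id=101: ✓ → 1
ship_id=102: ✗
ship_id=103: ✓ → 1
a_count = COUNT(1, 1, 1, 1, 1, 1, 1, 1, 1, 1) = 10
—
[fragile_sum2: fragile = 1 AND carrier IN ('Evri', 'UPS')]
ship_id=90: ✗
ship_id=91: ✗
ship_id=92: ✗
ship_id=93: ✗
ship_id=94: ✗
ship_id=95: ✗
ship_id=96: ✗
ship_id=97: ✗
ship_id=98: ✗
ship_id=99: ✗
ship_id=100: ✗
ship_id=101: ✗
ship_id=102: ✓ → 199
ship_id=103: ✓ → 13
fragile_sum2 = 199 + 13 = 212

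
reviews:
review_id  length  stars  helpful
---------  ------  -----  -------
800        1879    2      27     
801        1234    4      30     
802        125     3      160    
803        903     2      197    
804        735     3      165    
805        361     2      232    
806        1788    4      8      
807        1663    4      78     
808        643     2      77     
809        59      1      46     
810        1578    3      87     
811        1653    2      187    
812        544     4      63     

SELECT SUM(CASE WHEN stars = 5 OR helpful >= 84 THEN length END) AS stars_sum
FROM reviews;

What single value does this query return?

5355

review_id=800: ✗
review_id=801: ✗
review_id=802: ✓ → 125
review_id=803: ✓ → 903
review_id=804: ✓ → 735
review_id=805: ✓ → 361
review_id=806: ✗
review_id=807: ✗
review_id=808: ✗
review_id=809: ✗
review_id=810: ✓ → 1578
review_id=811: ✓ → 1653
review_id=812: ✗
stars_sum = 125 + 903 + 735 + 361 + 1578 + 1653 = 5355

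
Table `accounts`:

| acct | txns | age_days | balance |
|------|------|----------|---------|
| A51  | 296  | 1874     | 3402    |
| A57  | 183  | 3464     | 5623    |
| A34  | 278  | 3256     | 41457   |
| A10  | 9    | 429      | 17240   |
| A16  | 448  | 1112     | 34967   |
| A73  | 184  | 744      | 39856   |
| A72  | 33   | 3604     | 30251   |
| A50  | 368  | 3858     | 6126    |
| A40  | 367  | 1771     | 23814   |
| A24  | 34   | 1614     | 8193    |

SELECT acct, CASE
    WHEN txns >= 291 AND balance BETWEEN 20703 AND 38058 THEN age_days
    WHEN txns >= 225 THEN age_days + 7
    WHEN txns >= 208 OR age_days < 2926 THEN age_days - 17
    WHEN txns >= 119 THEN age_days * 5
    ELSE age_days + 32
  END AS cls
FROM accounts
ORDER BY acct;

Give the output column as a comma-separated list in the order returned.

412, 1112, 1597, 3263, 1771, 3865, 1881, 17320, 3636, 727

acct=A10: txns >= 208 OR age_days < 2926 → 412
acct=A16: txns >= 291 AND balance BETWEEN 20703 AND 38058 → 1112
acct=A24: txns >= 208 OR age_days < 2926 → 1597
acct=A34: txns >= 225 → 3263
acct=A40: txns >= 291 AND balance BETWEEN 20703 AND 38058 → 1771
acct=A50: txns >= 225 → 3865
acct=A51: txns >= 225 → 1881
acct=A57: txns >= 119 → 17320
acct=A72: ELSE → 3636
acct=A73: txns >= 208 OR age_days < 2926 → 727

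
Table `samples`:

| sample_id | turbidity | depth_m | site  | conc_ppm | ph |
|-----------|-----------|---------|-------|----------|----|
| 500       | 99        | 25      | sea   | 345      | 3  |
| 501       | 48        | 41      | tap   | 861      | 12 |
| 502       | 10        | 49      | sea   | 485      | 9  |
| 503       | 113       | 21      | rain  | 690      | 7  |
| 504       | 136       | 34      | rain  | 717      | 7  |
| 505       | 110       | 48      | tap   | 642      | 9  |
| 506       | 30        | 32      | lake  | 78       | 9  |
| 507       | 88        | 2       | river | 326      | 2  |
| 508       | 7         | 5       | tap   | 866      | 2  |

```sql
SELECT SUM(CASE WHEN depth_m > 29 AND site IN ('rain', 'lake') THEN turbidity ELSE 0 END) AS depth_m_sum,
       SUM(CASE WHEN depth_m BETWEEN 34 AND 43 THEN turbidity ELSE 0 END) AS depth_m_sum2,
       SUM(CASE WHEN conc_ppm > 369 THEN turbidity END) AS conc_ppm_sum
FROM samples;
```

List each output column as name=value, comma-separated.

[depth_m_sum: depth_m > 29 AND site IN ('rain', 'lake')]
sample_id=500: ✗
sample_id=501: ✗
sample_id=502: ✗
sample_id=503: ✗
sample_id=504: ✓ → 136
sample_id=505: ✗
sample_id=506: ✓ → 30
sample_id=507: ✗
sample_id=508: ✗
depth_m_sum = 136 + 30 = 166
—
[depth_m_sum2: depth_m BETWEEN 34 AND 43]
sample_id=500: ✗
sample_id=501: ✓ → 48
sample_id=502: ✗
sample_id=503: ✗
sample_id=504: ✓ → 136
sample_id=505: ✗
sample_id=506: ✗
sample_id=507: ✗
sample_id=508: ✗
depth_m_sum2 = 48 + 136 = 184
—
[conc_ppm_sum: conc_ppm > 369]
sample_id=500: ✗
sample_id=501: ✓ → 48
sample_id=502: ✓ → 10
sample_id=503: ✓ → 113
sample_id=504: ✓ → 136
sample_id=505: ✓ → 110
sample_id=506: ✗
sample_id=507: ✗
sample_id=508: ✓ → 7
conc_ppm_sum = 48 + 10 + 113 + 136 + 110 + 7 = 424

depth_m_sum=166, depth_m_sum2=184, conc_ppm_sum=424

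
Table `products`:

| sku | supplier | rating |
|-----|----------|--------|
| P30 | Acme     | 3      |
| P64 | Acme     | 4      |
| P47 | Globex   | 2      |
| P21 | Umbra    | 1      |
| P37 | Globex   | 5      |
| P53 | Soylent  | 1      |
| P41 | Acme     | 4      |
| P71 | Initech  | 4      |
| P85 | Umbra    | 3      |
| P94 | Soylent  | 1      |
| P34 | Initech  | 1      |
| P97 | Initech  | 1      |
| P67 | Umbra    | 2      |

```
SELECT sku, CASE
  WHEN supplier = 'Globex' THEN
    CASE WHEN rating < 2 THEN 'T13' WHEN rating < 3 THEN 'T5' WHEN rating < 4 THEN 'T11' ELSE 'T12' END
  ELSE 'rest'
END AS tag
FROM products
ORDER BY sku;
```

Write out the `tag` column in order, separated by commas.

rest, rest, rest, T12, rest, T5, rest, rest, rest, rest, rest, rest, rest

sku=P21: supplier='Umbra' → outer ELSE → rest
sku=P30: supplier='Acme' → outer ELSE → rest
sku=P34: supplier='Initech' → outer ELSE → rest
sku=P37: supplier='Globex' → inner[ELSE] → T12
sku=P41: supplier='Acme' → outer ELSE → rest
sku=P47: supplier='Globex' → inner[rating < 3] → T5
sku=P53: supplier='Soylent' → outer ELSE → rest
sku=P64: supplier='Acme' → outer ELSE → rest
sku=P67: supplier='Umbra' → outer ELSE → rest
sku=P71: supplier='Initech' → outer ELSE → rest
sku=P85: supplier='Umbra' → outer ELSE → rest
sku=P94: supplier='Soylent' → outer ELSE → rest
sku=P97: supplier='Initech' → outer ELSE → rest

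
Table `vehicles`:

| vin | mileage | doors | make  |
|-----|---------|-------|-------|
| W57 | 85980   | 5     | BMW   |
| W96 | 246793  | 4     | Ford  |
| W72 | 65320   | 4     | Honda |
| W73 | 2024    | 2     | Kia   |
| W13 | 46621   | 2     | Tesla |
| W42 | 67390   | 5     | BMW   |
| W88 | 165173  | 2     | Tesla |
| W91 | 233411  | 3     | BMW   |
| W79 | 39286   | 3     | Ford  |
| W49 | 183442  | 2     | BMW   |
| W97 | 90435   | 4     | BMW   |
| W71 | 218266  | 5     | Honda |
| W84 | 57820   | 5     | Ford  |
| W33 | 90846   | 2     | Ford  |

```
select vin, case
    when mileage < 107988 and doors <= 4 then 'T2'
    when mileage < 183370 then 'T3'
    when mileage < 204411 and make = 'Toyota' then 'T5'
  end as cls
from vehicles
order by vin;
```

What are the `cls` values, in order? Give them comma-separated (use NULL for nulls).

T2, T2, T3, NULL, T3, NULL, T2, T2, T2, T3, T3, NULL, NULL, T2

vin=W13: mileage < 107988 and doors <= 4 → T2
vin=W33: mileage < 107988 and doors <= 4 → T2
vin=W42: mileage < 183370 → T3
vin=W49: (no match → NULL) → NULL
vin=W57: mileage < 183370 → T3
vin=W71: (no match → NULL) → NULL
vin=W72: mileage < 107988 and doors <= 4 → T2
vin=W73: mileage < 107988 and doors <= 4 → T2
vin=W79: mileage < 107988 and doors <= 4 → T2
vin=W84: mileage < 183370 → T3
vin=W88: mileage < 183370 → T3
vin=W91: (no match → NULL) → NULL
vin=W96: (no match → NULL) → NULL
vin=W97: mileage < 107988 and doors <= 4 → T2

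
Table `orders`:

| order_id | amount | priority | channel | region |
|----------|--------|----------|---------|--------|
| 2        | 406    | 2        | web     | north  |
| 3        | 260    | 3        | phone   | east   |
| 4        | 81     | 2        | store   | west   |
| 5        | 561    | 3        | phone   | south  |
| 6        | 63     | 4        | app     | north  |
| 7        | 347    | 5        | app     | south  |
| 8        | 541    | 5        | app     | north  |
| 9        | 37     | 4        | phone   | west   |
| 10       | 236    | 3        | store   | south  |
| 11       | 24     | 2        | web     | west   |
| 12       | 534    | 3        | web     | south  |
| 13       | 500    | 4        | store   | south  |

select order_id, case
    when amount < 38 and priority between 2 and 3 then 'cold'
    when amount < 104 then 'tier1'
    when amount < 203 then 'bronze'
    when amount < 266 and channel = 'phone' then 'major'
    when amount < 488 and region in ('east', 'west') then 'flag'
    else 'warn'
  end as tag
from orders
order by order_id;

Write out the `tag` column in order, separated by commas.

order_id=2: ELSE → warn
order_id=3: amount < 266 and channel = 'phone' → major
order_id=4: amount < 104 → tier1
order_id=5: ELSE → warn
order_id=6: amount < 104 → tier1
order_id=7: ELSE → warn
order_id=8: ELSE → warn
order_id=9: amount < 104 → tier1
order_id=10: ELSE → warn
order_id=11: amount < 38 and priority between 2 and 3 → cold
order_id=12: ELSE → warn
order_id=13: ELSE → warn

warn, major, tier1, warn, tier1, warn, warn, tier1, warn, cold, warn, warn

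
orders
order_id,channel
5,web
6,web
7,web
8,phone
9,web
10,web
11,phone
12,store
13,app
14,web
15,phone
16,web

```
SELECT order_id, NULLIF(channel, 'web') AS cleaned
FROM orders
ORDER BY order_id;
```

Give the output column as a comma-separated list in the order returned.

order_id=5: channel=web vs web: equal → NULL
order_id=6: channel=web vs web: equal → NULL
order_id=7: channel=web vs web: equal → NULL
order_id=8: channel=phone vs web: differ → phone
order_id=9: channel=web vs web: equal → NULL
order_id=10: channel=web vs web: equal → NULL
order_id=11: channel=phone vs web: differ → phone
order_id=12: channel=store vs web: differ → store
order_id=13: channel=app vs web: differ → app
order_id=14: channel=web vs web: equal → NULL
order_id=15: channel=phone vs web: differ → phone
order_id=16: channel=web vs web: equal → NULL

NULL, NULL, NULL, phone, NULL, NULL, phone, store, app, NULL, phone, NULL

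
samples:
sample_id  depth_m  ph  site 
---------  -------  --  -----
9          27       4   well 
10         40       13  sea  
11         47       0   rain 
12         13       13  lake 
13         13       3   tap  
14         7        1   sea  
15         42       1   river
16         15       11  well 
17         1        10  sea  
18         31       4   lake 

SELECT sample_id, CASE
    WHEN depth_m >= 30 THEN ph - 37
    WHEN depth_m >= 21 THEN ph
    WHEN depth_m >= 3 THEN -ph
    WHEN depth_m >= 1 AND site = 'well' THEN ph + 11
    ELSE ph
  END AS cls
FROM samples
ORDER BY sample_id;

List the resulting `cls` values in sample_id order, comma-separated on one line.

sample_id=9: depth_m >= 21 → 4
sample_id=10: depth_m >= 30 → -24
sample_id=11: depth_m >= 30 → -37
sample_id=12: depth_m >= 3 → -13
sample_id=13: depth_m >= 3 → -3
sample_id=14: depth_m >= 3 → -1
sample_id=15: depth_m >= 30 → -36
sample_id=16: depth_m >= 3 → -11
sample_id=17: ELSE → 10
sample_id=18: depth_m >= 30 → -33

4, -24, -37, -13, -3, -1, -36, -11, 10, -33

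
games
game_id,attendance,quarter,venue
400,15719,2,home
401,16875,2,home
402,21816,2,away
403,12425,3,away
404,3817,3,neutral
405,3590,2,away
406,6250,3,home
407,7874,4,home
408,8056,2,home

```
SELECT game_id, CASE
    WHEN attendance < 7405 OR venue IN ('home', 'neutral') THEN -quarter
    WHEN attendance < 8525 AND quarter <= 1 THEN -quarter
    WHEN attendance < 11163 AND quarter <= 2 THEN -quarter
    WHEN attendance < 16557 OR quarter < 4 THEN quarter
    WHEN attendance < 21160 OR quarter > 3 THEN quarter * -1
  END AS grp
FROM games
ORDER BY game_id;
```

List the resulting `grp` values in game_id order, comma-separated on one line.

-2, -2, 2, 3, -3, -2, -3, -4, -2

game_id=400: attendance < 7405 OR venue IN ('home', 'neutral') → -2
game_id=401: attendance < 7405 OR venue IN ('home', 'neutral') → -2
game_id=402: attendance < 16557 OR quarter < 4 → 2
game_id=403: attendance < 16557 OR quarter < 4 → 3
game_id=404: attendance < 7405 OR venue IN ('home', 'neutral') → -3
game_id=405: attendance < 7405 OR venue IN ('home', 'neutral') → -2
game_id=406: attendance < 7405 OR venue IN ('home', 'neutral') → -3
game_id=407: attendance < 7405 OR venue IN ('home', 'neutral') → -4
game_id=408: attendance < 7405 OR venue IN ('home', 'neutral') → -2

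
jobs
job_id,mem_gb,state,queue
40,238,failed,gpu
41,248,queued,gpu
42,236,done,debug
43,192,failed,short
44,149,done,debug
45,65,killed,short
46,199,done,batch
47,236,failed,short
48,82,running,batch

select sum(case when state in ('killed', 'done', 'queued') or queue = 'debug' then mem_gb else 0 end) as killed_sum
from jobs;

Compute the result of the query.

job_id=40: ✗
job_id=41: ✓ → 248
job_id=42: ✓ → 236
job_id=43: ✗
job_id=44: ✓ → 149
job_id=45: ✓ → 65
job_id=46: ✓ → 199
job_id=47: ✗
job_id=48: ✗
killed_sum = 248 + 236 + 149 + 65 + 199 = 897

897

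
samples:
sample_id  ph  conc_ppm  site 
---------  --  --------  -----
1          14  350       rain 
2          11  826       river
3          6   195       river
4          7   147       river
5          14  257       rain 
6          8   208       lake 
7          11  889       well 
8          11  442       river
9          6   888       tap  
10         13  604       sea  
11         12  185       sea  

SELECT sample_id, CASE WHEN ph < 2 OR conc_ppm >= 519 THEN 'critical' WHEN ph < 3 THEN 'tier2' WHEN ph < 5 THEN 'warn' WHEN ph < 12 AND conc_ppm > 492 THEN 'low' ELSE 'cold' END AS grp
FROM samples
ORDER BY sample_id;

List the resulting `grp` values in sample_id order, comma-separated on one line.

cold, critical, cold, cold, cold, cold, critical, cold, critical, critical, cold

sample_id=1: ELSE → cold
sample_id=2: ph < 2 OR conc_ppm >= 519 → critical
sample_id=3: ELSE → cold
sample_id=4: ELSE → cold
sample_id=5: ELSE → cold
sample_id=6: ELSE → cold
sample_id=7: ph < 2 OR conc_ppm >= 519 → critical
sample_id=8: ELSE → cold
sample_id=9: ph < 2 OR conc_ppm >= 519 → critical
sample_id=10: ph < 2 OR conc_ppm >= 519 → critical
sample_id=11: ELSE → cold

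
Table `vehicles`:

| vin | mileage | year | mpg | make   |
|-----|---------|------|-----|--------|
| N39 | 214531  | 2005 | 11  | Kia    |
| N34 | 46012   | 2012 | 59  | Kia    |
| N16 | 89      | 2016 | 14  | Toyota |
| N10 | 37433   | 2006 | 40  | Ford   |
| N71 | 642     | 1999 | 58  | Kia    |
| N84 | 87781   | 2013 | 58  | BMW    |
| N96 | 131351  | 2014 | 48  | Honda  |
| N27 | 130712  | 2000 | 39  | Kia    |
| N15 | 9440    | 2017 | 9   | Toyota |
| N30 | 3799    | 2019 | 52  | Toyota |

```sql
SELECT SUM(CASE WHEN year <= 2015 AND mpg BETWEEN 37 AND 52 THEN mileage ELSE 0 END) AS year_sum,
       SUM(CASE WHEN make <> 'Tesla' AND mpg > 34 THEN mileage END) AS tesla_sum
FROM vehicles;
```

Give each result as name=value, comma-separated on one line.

year_sum=299496, tesla_sum=437730

[year_sum: year <= 2015 AND mpg BETWEEN 37 AND 52]
vin=N39: ✗
vin=N34: ✗
vin=N16: ✗
vin=N10: ✓ → 37433
vin=N71: ✗
vin=N84: ✗
vin=N96: ✓ → 131351
vin=N27: ✓ → 130712
vin=N15: ✗
vin=N30: ✗
year_sum = 37433 + 131351 + 130712 = 299496
—
[tesla_sum: make <> 'Tesla' AND mpg > 34]
vin=N39: ✗
vin=N34: ✓ → 46012
vin=N16: ✗
vin=N10: ✓ → 37433
vin=N71: ✓ → 642
vin=N84: ✓ → 87781
vin=N96: ✓ → 131351
vin=N27: ✓ → 130712
vin=N15: ✗
vin=N30: ✓ → 3799
tesla_sum = 46012 + 37433 + 642 + 87781 + 131351 + 130712 + 3799 = 437730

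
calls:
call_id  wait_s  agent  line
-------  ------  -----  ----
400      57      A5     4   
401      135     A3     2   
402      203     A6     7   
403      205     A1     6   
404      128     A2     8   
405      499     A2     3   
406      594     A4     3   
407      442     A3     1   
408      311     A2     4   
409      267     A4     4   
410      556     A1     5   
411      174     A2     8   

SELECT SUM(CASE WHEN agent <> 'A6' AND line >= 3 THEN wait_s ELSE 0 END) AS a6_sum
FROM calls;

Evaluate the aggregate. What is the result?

call_id=400: ✓ → 57
call_id=401: ✗
call_id=402: ✗
call_id=403: ✓ → 205
call_id=404: ✓ → 128
call_id=405: ✓ → 499
call_id=406: ✓ → 594
call_id=407: ✗
call_id=408: ✓ → 311
call_id=409: ✓ → 267
call_id=410: ✓ → 556
call_id=411: ✓ → 174
a6_sum = 57 + 205 + 128 + 499 + 594 + 311 + 267 + 556 + 174 = 2791

2791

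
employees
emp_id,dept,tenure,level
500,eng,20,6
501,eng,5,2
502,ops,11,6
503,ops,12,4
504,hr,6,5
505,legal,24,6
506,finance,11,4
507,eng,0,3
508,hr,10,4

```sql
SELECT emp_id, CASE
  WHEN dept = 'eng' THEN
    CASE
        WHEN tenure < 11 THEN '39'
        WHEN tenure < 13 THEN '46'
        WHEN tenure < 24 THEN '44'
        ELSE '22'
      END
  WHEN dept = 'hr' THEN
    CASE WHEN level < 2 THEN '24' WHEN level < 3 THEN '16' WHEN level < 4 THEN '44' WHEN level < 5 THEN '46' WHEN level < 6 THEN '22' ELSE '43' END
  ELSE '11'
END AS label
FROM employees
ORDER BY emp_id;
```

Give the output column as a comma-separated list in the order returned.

emp_id=500: dept='eng' → inner[tenure < 24] → 44
emp_id=501: dept='eng' → inner[tenure < 11] → 39
emp_id=502: dept='ops' → outer ELSE → 11
emp_id=503: dept='ops' → outer ELSE → 11
emp_id=504: dept='hr' → inner[level < 6] → 22
emp_id=505: dept='legal' → outer ELSE → 11
emp_id=506: dept='finance' → outer ELSE → 11
emp_id=507: dept='eng' → inner[tenure < 11] → 39
emp_id=508: dept='hr' → inner[level < 5] → 46

44, 39, 11, 11, 22, 11, 11, 39, 46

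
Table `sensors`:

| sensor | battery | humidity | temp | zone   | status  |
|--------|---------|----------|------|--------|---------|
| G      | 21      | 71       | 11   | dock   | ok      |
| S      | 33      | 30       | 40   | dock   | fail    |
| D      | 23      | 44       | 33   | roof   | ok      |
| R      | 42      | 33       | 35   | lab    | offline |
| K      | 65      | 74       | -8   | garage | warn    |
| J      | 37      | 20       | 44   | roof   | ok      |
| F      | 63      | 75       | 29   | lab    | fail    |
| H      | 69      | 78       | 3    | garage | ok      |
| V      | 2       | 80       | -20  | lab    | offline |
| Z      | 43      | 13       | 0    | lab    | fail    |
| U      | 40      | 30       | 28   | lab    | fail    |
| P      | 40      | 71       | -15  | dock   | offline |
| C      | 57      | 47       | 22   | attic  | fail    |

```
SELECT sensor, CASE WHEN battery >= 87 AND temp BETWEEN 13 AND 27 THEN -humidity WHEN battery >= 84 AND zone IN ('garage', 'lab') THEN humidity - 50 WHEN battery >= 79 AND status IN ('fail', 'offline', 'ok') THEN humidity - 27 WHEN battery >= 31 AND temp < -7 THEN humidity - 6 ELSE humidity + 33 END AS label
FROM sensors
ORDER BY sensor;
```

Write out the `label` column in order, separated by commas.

sensor=C: ELSE → 80
sensor=D: ELSE → 77
sensor=F: ELSE → 108
sensor=G: ELSE → 104
sensor=H: ELSE → 111
sensor=J: ELSE → 53
sensor=K: battery >= 31 AND temp < -7 → 68
sensor=P: battery >= 31 AND temp < -7 → 65
sensor=R: ELSE → 66
sensor=S: ELSE → 63
sensor=U: ELSE → 63
sensor=V: ELSE → 113
sensor=Z: ELSE → 46

80, 77, 108, 104, 111, 53, 68, 65, 66, 63, 63, 113, 46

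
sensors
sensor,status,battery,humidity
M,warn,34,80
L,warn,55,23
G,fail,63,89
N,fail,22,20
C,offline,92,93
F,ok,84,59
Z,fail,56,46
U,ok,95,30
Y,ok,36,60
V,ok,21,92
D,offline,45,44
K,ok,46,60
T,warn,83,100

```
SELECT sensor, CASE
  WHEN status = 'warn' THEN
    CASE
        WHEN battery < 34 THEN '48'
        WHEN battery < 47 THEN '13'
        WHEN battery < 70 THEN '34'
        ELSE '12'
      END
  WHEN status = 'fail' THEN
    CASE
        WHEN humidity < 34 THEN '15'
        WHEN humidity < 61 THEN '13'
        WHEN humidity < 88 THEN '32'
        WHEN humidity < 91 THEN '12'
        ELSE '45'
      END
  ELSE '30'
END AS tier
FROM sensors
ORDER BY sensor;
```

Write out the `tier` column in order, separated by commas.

30, 30, 30, 12, 30, 34, 13, 15, 12, 30, 30, 30, 13

sensor=C: status='offline' → outer ELSE → 30
sensor=D: status='offline' → outer ELSE → 30
sensor=F: status='ok' → outer ELSE → 30
sensor=G: status='fail' → inner[humidity < 91] → 12
sensor=K: status='ok' → outer ELSE → 30
sensor=L: status='warn' → inner[battery < 70] → 34
sensor=M: status='warn' → inner[battery < 47] → 13
sensor=N: status='fail' → inner[humidity < 34] → 15
sensor=T: status='warn' → inner[ELSE] → 12
sensor=U: status='ok' → outer ELSE → 30
sensor=V: status='ok' → outer ELSE → 30
sensor=Y: status='ok' → outer ELSE → 30
sensor=Z: status='fail' → inner[humidity < 61] → 13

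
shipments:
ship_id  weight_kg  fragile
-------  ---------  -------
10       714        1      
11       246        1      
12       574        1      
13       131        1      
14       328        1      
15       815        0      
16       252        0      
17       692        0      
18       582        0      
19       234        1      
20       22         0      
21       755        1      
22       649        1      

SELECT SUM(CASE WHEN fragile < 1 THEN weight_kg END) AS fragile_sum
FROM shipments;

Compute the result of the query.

ship_id=10: ✗
ship_id=11: ✗
ship_id=12: ✗
ship_id=13: ✗
ship_id=14: ✗
ship_id=15: ✓ → 815
ship_id=16: ✓ → 252
ship_id=17: ✓ → 692
ship_id=18: ✓ → 582
ship_id=19: ✗
ship_id=20: ✓ → 22
ship_id=21: ✗
ship_id=22: ✗
fragile_sum = 815 + 252 + 692 + 582 + 22 = 2363

2363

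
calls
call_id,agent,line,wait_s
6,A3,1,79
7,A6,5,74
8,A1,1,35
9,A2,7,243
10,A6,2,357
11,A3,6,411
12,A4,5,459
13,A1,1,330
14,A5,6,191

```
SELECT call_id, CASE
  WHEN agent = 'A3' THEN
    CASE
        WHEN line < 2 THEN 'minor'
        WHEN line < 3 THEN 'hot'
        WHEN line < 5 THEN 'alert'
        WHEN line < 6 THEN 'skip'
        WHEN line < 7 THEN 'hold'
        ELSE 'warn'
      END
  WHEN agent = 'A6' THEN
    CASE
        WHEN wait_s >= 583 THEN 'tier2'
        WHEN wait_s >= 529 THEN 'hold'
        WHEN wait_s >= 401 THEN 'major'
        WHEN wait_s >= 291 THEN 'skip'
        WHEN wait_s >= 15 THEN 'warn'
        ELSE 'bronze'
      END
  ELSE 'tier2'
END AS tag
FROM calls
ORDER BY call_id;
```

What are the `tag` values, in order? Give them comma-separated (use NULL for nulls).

call_id=6: agent='A3' → inner[line < 2] → minor
call_id=7: agent='A6' → inner[wait_s >= 15] → warn
call_id=8: agent='A1' → outer ELSE → tier2
call_id=9: agent='A2' → outer ELSE → tier2
call_id=10: agent='A6' → inner[wait_s >= 291] → skip
call_id=11: agent='A3' → inner[line < 7] → hold
call_id=12: agent='A4' → outer ELSE → tier2
call_id=13: agent='A1' → outer ELSE → tier2
call_id=14: agent='A5' → outer ELSE → tier2

minor, warn, tier2, tier2, skip, hold, tier2, tier2, tier2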